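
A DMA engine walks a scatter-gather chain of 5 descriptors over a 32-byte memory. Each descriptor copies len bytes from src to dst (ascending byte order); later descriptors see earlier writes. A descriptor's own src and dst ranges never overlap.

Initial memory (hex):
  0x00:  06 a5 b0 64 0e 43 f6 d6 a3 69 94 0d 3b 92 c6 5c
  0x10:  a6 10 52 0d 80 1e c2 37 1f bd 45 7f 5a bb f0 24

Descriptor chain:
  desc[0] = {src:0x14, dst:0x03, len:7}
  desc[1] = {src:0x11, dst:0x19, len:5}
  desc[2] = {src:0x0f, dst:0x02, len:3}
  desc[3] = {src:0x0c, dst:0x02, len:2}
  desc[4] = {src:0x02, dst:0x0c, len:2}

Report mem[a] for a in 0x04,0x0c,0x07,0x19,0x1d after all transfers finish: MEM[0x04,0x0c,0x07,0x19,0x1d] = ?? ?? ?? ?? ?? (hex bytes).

MEM[0x04,0x0c,0x07,0x19,0x1d] = 10 3b 1f 10 1e

D0: mem[0x03..0x09] <- [80 1e c2 37 1f bd 45]
D1: mem[0x19..0x1d] <- [10 52 0d 80 1e]
D2: mem[0x02..0x04] <- [5c a6 10]
D3: mem[0x02..0x03] <- [3b 92]
D4: mem[0x0c..0x0d] <- [3b 92]
query mem[0x04]=0x10, mem[0x0c]=0x3b, mem[0x07]=0x1f, mem[0x19]=0x10, mem[0x1d]=0x1e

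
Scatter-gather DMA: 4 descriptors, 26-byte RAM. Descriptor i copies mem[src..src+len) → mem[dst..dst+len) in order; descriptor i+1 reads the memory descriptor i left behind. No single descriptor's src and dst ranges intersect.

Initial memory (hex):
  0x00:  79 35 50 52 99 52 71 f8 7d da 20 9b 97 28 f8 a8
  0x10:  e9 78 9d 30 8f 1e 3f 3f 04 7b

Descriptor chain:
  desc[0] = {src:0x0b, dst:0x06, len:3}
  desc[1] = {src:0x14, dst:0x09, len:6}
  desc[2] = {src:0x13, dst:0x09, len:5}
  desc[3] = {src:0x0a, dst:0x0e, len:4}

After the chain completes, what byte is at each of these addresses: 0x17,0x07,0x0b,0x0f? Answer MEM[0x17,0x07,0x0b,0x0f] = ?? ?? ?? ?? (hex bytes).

MEM[0x17,0x07,0x0b,0x0f] = 3f 97 1e 1e

  after D0: wrote 3B at 0x06 = 9b9728
  after D1: wrote 6B at 0x09 = 8f1e3f3f047b
  after D2: wrote 5B at 0x09 = 308f1e3f3f
  after D3: wrote 4B at 0x0e = 8f1e3f3f
query mem[0x17]=0x3f, mem[0x07]=0x97, mem[0x0b]=0x1e, mem[0x0f]=0x1e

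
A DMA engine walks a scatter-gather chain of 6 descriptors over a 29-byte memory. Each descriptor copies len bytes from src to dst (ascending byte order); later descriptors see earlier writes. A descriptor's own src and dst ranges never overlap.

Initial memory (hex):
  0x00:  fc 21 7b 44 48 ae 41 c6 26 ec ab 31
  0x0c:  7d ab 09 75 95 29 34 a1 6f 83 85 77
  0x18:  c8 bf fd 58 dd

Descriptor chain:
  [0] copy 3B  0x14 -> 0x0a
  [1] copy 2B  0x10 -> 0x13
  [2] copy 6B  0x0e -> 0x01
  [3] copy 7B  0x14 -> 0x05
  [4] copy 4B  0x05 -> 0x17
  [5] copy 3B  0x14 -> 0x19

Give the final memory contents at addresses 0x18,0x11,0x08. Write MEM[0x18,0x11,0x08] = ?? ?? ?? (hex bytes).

D0: mem[0x0a..0x0c] <- [6f 83 85]
D1: mem[0x13..0x14] <- [95 29]
D2: mem[0x01..0x06] <- [09 75 95 29 34 95]
D3: mem[0x05..0x0b] <- [29 83 85 77 c8 bf fd]
D4: mem[0x17..0x1a] <- [29 83 85 77]
D5: mem[0x19..0x1b] <- [29 83 85]
query mem[0x18]=0x83, mem[0x11]=0x29, mem[0x08]=0x77

MEM[0x18,0x11,0x08] = 83 29 77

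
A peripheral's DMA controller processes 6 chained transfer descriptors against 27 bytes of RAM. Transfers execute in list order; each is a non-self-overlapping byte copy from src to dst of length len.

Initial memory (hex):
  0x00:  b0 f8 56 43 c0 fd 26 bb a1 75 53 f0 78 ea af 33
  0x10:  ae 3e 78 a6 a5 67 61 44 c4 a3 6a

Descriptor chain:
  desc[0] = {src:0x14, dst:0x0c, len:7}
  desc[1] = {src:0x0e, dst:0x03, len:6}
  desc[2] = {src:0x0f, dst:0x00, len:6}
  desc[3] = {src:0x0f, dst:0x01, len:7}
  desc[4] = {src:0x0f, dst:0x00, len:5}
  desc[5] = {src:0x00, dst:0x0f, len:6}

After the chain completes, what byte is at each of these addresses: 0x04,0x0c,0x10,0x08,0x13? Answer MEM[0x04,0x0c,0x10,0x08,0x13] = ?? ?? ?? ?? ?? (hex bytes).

MEM[0x04,0x0c,0x10,0x08,0x13] = a6 a5 c4 a6 a6

D0: mem[0x0c..0x12] <- [a5 67 61 44 c4 a3 6a]
D1: mem[0x03..0x08] <- [61 44 c4 a3 6a a6]
D2: mem[0x00..0x05] <- [44 c4 a3 6a a6 a5]
D3: mem[0x01..0x07] <- [44 c4 a3 6a a6 a5 67]
D4: mem[0x00..0x04] <- [44 c4 a3 6a a6]
D5: mem[0x0f..0x14] <- [44 c4 a3 6a a6 a6]
query mem[0x04]=0xa6, mem[0x0c]=0xa5, mem[0x10]=0xc4, mem[0x08]=0xa6, mem[0x13]=0xa6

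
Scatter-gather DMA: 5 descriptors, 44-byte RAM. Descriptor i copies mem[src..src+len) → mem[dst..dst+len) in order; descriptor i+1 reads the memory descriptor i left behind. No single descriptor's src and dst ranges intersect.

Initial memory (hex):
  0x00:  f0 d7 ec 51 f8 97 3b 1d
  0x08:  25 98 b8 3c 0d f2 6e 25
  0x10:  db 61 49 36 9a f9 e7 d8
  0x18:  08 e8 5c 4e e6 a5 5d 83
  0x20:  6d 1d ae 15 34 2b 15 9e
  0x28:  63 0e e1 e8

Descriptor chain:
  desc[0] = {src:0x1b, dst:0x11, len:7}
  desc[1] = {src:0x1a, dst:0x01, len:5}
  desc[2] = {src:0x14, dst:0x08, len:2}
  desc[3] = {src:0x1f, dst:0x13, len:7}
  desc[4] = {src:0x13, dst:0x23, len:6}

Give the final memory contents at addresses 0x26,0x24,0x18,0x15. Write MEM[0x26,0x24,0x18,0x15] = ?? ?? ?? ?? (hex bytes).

[0] 0x1b->0x11 len=7 : 4e e6 a5 5d 83 6d 1d
[1] 0x1a->0x01 len=5 : 5c 4e e6 a5 5d
[2] 0x14->0x08 len=2 : 5d 83
[3] 0x1f->0x13 len=7 : 83 6d 1d ae 15 34 2b
[4] 0x13->0x23 len=6 : 83 6d 1d ae 15 34
query mem[0x26]=0xae, mem[0x24]=0x6d, mem[0x18]=0x34, mem[0x15]=0x1d

MEM[0x26,0x24,0x18,0x15] = ae 6d 34 1d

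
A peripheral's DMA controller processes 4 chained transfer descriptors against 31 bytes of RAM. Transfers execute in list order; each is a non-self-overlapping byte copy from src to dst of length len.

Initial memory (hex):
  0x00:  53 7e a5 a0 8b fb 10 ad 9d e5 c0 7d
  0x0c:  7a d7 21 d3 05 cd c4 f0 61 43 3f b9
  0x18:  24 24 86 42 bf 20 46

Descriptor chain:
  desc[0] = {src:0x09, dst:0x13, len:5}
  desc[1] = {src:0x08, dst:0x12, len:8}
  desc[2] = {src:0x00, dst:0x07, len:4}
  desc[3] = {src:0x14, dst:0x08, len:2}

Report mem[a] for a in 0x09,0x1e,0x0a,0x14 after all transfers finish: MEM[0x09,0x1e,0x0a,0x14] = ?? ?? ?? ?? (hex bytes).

MEM[0x09,0x1e,0x0a,0x14] = 7d 46 a0 c0

  after D0: wrote 5B at 0x13 = e5c07d7ad7
  after D1: wrote 8B at 0x12 = 9de5c07d7ad721d3
  after D2: wrote 4B at 0x07 = 537ea5a0
  after D3: wrote 2B at 0x08 = c07d
query mem[0x09]=0x7d, mem[0x1e]=0x46, mem[0x0a]=0xa0, mem[0x14]=0xc0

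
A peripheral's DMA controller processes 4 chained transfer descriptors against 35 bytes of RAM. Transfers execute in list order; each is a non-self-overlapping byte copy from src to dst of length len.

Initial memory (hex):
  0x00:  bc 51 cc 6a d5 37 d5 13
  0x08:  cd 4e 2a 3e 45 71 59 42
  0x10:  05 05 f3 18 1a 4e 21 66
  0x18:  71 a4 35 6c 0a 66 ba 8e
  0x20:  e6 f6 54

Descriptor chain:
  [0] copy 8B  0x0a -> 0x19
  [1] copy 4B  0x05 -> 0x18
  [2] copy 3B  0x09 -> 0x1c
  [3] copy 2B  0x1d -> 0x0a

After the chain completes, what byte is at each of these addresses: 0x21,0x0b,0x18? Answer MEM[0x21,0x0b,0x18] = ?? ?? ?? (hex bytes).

MEM[0x21,0x0b,0x18] = f6 3e 37

D0: mem[0x19..0x20] <- [2a 3e 45 71 59 42 05 05]
D1: mem[0x18..0x1b] <- [37 d5 13 cd]
D2: mem[0x1c..0x1e] <- [4e 2a 3e]
D3: mem[0x0a..0x0b] <- [2a 3e]
query mem[0x21]=0xf6, mem[0x0b]=0x3e, mem[0x18]=0x37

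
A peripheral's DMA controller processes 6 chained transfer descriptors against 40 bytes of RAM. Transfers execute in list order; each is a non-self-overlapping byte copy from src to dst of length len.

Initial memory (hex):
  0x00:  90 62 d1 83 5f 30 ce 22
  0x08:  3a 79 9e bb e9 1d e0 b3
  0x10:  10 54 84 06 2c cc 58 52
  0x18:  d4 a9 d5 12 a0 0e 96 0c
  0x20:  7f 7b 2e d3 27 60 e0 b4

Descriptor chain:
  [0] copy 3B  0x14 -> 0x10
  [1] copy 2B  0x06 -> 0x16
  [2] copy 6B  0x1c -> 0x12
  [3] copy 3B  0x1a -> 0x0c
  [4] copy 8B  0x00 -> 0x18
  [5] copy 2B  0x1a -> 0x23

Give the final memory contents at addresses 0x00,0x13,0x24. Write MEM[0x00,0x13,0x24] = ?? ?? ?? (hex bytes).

MEM[0x00,0x13,0x24] = 90 0e 83

  after D0: wrote 3B at 0x10 = 2ccc58
  after D1: wrote 2B at 0x16 = ce22
  after D2: wrote 6B at 0x12 = a00e960c7f7b
  after D3: wrote 3B at 0x0c = d512a0
  after D4: wrote 8B at 0x18 = 9062d1835f30ce22
  after D5: wrote 2B at 0x23 = d183
query mem[0x00]=0x90, mem[0x13]=0x0e, mem[0x24]=0x83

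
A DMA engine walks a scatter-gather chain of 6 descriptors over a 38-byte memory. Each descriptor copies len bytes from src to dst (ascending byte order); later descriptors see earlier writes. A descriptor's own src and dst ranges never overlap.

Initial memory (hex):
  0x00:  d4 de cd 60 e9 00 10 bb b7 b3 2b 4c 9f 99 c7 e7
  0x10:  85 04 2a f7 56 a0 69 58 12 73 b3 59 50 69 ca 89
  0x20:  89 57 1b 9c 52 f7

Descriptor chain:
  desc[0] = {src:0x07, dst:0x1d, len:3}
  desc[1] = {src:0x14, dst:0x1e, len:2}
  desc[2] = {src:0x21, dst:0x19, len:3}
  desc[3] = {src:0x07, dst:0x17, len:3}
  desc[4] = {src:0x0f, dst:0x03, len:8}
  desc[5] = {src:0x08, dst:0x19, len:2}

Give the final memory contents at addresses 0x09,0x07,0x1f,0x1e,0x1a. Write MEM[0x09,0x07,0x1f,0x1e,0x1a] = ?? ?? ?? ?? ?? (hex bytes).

[0] 0x07->0x1d len=3 : bb b7 b3
[1] 0x14->0x1e len=2 : 56 a0
[2] 0x21->0x19 len=3 : 57 1b 9c
[3] 0x07->0x17 len=3 : bb b7 b3
[4] 0x0f->0x03 len=8 : e7 85 04 2a f7 56 a0 69
[5] 0x08->0x19 len=2 : 56 a0
query mem[0x09]=0xa0, mem[0x07]=0xf7, mem[0x1f]=0xa0, mem[0x1e]=0x56, mem[0x1a]=0xa0

MEM[0x09,0x07,0x1f,0x1e,0x1a] = a0 f7 a0 56 a0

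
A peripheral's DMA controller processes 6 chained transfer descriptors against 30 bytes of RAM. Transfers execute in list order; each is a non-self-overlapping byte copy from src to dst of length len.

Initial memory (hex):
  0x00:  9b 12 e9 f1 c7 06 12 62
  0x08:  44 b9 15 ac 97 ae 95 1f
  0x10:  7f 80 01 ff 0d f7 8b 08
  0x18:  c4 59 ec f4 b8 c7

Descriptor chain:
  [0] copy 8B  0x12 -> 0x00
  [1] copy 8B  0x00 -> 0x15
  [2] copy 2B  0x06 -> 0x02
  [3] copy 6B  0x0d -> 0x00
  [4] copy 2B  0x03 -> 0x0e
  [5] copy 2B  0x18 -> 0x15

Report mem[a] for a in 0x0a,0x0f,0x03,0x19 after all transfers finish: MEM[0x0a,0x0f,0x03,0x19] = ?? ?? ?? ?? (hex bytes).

MEM[0x0a,0x0f,0x03,0x19] = 15 80 7f 8b

#0 dst[0x00+8] := {0x01,0xff,0x0d,0xf7,0x8b,0x08,0xc4,0x59}
#1 dst[0x15+8] := {0x01,0xff,0x0d,0xf7,0x8b,0x08,0xc4,0x59}
#2 dst[0x02+2] := {0xc4,0x59}
#3 dst[0x00+6] := {0xae,0x95,0x1f,0x7f,0x80,0x01}
#4 dst[0x0e+2] := {0x7f,0x80}
#5 dst[0x15+2] := {0xf7,0x8b}
query mem[0x0a]=0x15, mem[0x0f]=0x80, mem[0x03]=0x7f, mem[0x19]=0x8b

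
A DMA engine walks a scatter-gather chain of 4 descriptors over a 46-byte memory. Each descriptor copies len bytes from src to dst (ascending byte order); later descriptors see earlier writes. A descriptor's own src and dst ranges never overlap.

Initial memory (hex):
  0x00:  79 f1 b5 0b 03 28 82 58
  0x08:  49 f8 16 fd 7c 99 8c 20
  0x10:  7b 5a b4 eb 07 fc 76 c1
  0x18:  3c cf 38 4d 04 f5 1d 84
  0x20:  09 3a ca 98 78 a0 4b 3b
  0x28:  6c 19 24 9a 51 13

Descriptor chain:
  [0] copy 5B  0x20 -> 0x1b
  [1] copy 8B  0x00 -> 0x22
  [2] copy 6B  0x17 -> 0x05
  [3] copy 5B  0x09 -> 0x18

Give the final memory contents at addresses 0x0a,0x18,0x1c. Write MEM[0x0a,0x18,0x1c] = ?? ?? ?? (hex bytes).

MEM[0x0a,0x18,0x1c] = 3a 09 99

  after D0: wrote 5B at 0x1b = 093aca9878
  after D1: wrote 8B at 0x22 = 79f1b50b03288258
  after D2: wrote 6B at 0x05 = c13ccf38093a
  after D3: wrote 5B at 0x18 = 093afd7c99
query mem[0x0a]=0x3a, mem[0x18]=0x09, mem[0x1c]=0x99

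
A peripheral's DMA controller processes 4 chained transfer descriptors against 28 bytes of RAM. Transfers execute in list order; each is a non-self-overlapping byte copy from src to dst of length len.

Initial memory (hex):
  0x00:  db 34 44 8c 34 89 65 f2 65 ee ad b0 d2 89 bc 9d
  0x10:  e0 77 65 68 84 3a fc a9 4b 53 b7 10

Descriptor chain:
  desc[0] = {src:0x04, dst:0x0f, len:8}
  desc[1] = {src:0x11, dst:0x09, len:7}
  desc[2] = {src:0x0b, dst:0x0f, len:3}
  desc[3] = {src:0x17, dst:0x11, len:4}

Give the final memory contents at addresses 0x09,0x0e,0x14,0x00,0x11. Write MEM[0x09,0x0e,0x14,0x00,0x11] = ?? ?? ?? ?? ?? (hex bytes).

MEM[0x09,0x0e,0x14,0x00,0x11] = 65 b0 b7 db a9

[0] 0x04->0x0f len=8 : 34 89 65 f2 65 ee ad b0
[1] 0x11->0x09 len=7 : 65 f2 65 ee ad b0 a9
[2] 0x0b->0x0f len=3 : 65 ee ad
[3] 0x17->0x11 len=4 : a9 4b 53 b7
query mem[0x09]=0x65, mem[0x0e]=0xb0, mem[0x14]=0xb7, mem[0x00]=0xdb, mem[0x11]=0xa9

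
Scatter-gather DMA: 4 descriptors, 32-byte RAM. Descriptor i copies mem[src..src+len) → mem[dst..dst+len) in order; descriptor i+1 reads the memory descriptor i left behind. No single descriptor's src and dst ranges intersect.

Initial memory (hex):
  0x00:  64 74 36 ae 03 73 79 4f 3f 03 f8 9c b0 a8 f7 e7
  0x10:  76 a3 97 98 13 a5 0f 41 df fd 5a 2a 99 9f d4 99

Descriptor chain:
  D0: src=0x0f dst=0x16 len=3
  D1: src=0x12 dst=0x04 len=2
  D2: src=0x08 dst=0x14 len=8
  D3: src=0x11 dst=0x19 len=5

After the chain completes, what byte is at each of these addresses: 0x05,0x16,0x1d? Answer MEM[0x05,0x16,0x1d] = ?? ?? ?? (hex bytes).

D0: mem[0x16..0x18] <- [e7 76 a3]
D1: mem[0x04..0x05] <- [97 98]
D2: mem[0x14..0x1b] <- [3f 03 f8 9c b0 a8 f7 e7]
D3: mem[0x19..0x1d] <- [a3 97 98 3f 03]
query mem[0x05]=0x98, mem[0x16]=0xf8, mem[0x1d]=0x03

MEM[0x05,0x16,0x1d] = 98 f8 03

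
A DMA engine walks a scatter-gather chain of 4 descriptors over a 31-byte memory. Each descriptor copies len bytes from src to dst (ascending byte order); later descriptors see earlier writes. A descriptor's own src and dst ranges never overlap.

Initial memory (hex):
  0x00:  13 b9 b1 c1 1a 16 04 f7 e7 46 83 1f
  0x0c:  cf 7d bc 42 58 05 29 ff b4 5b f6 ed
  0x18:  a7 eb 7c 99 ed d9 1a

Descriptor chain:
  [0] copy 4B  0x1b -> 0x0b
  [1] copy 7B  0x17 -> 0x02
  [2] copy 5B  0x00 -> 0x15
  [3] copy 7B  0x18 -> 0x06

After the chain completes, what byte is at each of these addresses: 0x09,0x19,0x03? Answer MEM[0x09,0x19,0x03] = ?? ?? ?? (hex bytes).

D0: mem[0x0b..0x0e] <- [99 ed d9 1a]
D1: mem[0x02..0x08] <- [ed a7 eb 7c 99 ed d9]
D2: mem[0x15..0x19] <- [13 b9 ed a7 eb]
D3: mem[0x06..0x0c] <- [a7 eb 7c 99 ed d9 1a]
query mem[0x09]=0x99, mem[0x19]=0xeb, mem[0x03]=0xa7

MEM[0x09,0x19,0x03] = 99 eb a7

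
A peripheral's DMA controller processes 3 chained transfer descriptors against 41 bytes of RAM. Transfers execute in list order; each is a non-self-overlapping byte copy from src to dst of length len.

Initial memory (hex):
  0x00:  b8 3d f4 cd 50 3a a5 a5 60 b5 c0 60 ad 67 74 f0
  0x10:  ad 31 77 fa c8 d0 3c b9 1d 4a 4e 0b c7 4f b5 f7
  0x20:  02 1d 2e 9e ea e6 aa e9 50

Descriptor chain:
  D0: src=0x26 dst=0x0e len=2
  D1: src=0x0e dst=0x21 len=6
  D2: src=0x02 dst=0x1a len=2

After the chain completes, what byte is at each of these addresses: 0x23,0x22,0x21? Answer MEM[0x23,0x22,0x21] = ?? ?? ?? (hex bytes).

[0] 0x26->0x0e len=2 : aa e9
[1] 0x0e->0x21 len=6 : aa e9 ad 31 77 fa
[2] 0x02->0x1a len=2 : f4 cd
query mem[0x23]=0xad, mem[0x22]=0xe9, mem[0x21]=0xaa

MEM[0x23,0x22,0x21] = ad e9 aa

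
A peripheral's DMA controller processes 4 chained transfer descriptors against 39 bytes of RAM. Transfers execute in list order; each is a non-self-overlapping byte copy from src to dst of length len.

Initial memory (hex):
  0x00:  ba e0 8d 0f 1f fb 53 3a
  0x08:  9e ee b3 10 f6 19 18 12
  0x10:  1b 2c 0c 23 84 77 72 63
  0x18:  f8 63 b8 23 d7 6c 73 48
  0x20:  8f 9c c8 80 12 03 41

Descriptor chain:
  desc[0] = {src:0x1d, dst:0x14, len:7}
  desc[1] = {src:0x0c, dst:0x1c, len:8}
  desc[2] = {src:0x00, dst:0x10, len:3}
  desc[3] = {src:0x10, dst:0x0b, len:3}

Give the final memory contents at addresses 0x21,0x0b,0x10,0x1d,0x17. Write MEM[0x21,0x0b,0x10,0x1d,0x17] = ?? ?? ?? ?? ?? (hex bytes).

MEM[0x21,0x0b,0x10,0x1d,0x17] = 2c ba ba 19 8f

[0] 0x1d->0x14 len=7 : 6c 73 48 8f 9c c8 80
[1] 0x0c->0x1c len=8 : f6 19 18 12 1b 2c 0c 23
[2] 0x00->0x10 len=3 : ba e0 8d
[3] 0x10->0x0b len=3 : ba e0 8d
query mem[0x21]=0x2c, mem[0x0b]=0xba, mem[0x10]=0xba, mem[0x1d]=0x19, mem[0x17]=0x8f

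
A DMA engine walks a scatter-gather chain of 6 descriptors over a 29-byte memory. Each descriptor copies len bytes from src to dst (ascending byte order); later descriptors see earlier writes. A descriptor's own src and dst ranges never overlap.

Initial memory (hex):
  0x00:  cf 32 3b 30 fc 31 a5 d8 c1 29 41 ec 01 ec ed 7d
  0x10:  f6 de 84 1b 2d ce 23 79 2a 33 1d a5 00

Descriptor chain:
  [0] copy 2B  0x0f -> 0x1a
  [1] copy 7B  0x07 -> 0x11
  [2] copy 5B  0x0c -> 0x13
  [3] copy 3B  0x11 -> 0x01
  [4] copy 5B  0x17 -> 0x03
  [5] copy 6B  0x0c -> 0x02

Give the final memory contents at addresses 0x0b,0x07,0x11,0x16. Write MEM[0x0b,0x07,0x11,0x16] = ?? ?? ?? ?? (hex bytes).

[0] 0x0f->0x1a len=2 : 7d f6
[1] 0x07->0x11 len=7 : d8 c1 29 41 ec 01 ec
[2] 0x0c->0x13 len=5 : 01 ec ed 7d f6
[3] 0x11->0x01 len=3 : d8 c1 01
[4] 0x17->0x03 len=5 : f6 2a 33 7d f6
[5] 0x0c->0x02 len=6 : 01 ec ed 7d f6 d8
query mem[0x0b]=0xec, mem[0x07]=0xd8, mem[0x11]=0xd8, mem[0x16]=0x7d

MEM[0x0b,0x07,0x11,0x16] = ec d8 d8 7d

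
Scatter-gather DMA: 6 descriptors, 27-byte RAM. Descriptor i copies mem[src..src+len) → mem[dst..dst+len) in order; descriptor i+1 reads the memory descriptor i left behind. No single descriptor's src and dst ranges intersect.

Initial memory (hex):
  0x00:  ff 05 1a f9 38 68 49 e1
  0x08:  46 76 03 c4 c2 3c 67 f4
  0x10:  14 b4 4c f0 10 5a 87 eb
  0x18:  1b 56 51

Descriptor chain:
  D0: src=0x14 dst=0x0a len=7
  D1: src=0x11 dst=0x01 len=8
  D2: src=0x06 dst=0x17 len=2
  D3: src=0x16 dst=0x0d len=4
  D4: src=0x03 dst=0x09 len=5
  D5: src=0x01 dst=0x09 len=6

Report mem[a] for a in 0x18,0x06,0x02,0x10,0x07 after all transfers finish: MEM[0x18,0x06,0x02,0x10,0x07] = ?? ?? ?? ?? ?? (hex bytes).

MEM[0x18,0x06,0x02,0x10,0x07] = eb 87 4c 56 eb

D0: mem[0x0a..0x10] <- [10 5a 87 eb 1b 56 51]
D1: mem[0x01..0x08] <- [b4 4c f0 10 5a 87 eb 1b]
D2: mem[0x17..0x18] <- [87 eb]
D3: mem[0x0d..0x10] <- [87 87 eb 56]
D4: mem[0x09..0x0d] <- [f0 10 5a 87 eb]
D5: mem[0x09..0x0e] <- [b4 4c f0 10 5a 87]
query mem[0x18]=0xeb, mem[0x06]=0x87, mem[0x02]=0x4c, mem[0x10]=0x56, mem[0x07]=0xeb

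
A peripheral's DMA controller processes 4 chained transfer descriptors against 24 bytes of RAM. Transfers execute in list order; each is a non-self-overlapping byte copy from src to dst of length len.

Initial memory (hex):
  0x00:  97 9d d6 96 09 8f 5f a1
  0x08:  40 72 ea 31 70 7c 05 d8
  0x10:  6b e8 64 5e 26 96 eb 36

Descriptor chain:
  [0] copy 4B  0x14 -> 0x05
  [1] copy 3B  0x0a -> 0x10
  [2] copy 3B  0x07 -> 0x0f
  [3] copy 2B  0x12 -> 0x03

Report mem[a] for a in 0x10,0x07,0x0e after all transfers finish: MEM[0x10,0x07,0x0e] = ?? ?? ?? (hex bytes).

[0] 0x14->0x05 len=4 : 26 96 eb 36
[1] 0x0a->0x10 len=3 : ea 31 70
[2] 0x07->0x0f len=3 : eb 36 72
[3] 0x12->0x03 len=2 : 70 5e
query mem[0x10]=0x36, mem[0x07]=0xeb, mem[0x0e]=0x05

MEM[0x10,0x07,0x0e] = 36 eb 05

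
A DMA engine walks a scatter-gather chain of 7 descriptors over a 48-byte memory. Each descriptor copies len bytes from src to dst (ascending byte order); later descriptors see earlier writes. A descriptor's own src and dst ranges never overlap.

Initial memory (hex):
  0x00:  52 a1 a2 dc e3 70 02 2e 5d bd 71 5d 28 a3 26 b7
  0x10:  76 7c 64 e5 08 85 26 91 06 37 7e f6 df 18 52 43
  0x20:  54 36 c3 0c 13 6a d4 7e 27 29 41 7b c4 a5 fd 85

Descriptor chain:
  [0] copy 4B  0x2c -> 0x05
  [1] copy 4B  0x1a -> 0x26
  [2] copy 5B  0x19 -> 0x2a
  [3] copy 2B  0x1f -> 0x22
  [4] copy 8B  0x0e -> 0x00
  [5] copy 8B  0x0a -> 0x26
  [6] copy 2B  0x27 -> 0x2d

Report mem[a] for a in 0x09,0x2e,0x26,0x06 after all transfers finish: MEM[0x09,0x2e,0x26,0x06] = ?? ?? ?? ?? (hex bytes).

  after D0: wrote 4B at 0x05 = c4a5fd85
  after D1: wrote 4B at 0x26 = 7ef6df18
  after D2: wrote 5B at 0x2a = 377ef6df18
  after D3: wrote 2B at 0x22 = 4354
  after D4: wrote 8B at 0x00 = 26b7767c64e50885
  after D5: wrote 8B at 0x26 = 715d28a326b7767c
  after D6: wrote 2B at 0x2d = 5d28
query mem[0x09]=0xbd, mem[0x2e]=0x28, mem[0x26]=0x71, mem[0x06]=0x08

MEM[0x09,0x2e,0x26,0x06] = bd 28 71 08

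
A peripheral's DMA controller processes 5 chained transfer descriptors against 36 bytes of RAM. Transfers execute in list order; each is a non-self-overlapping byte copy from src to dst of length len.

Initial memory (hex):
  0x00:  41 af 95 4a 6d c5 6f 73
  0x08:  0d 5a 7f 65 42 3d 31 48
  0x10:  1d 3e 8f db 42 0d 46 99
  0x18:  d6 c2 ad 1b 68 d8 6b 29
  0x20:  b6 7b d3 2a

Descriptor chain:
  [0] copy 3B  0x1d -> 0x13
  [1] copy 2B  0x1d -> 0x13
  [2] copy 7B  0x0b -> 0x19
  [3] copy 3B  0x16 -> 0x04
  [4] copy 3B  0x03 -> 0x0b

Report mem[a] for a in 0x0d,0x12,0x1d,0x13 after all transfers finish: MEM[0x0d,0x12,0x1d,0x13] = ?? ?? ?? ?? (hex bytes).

MEM[0x0d,0x12,0x1d,0x13] = 99 8f 48 d8

#0 dst[0x13+3] := {0xd8,0x6b,0x29}
#1 dst[0x13+2] := {0xd8,0x6b}
#2 dst[0x19+7] := {0x65,0x42,0x3d,0x31,0x48,0x1d,0x3e}
#3 dst[0x04+3] := {0x46,0x99,0xd6}
#4 dst[0x0b+3] := {0x4a,0x46,0x99}
query mem[0x0d]=0x99, mem[0x12]=0x8f, mem[0x1d]=0x48, mem[0x13]=0xd8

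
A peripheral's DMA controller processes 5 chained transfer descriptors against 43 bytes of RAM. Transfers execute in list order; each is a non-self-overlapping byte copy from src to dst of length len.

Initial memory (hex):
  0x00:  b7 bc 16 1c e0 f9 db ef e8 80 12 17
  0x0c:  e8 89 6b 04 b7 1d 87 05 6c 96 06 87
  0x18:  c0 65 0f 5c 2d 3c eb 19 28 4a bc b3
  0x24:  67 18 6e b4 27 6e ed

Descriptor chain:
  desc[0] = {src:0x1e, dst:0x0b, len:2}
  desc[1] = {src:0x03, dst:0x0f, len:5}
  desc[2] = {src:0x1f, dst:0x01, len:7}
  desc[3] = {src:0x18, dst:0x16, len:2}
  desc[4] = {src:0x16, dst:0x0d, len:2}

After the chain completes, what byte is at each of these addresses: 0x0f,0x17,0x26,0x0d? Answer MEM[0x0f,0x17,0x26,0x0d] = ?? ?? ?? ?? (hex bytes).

MEM[0x0f,0x17,0x26,0x0d] = 1c 65 6e c0

D0: mem[0x0b..0x0c] <- [eb 19]
D1: mem[0x0f..0x13] <- [1c e0 f9 db ef]
D2: mem[0x01..0x07] <- [19 28 4a bc b3 67 18]
D3: mem[0x16..0x17] <- [c0 65]
D4: mem[0x0d..0x0e] <- [c0 65]
query mem[0x0f]=0x1c, mem[0x17]=0x65, mem[0x26]=0x6e, mem[0x0d]=0xc0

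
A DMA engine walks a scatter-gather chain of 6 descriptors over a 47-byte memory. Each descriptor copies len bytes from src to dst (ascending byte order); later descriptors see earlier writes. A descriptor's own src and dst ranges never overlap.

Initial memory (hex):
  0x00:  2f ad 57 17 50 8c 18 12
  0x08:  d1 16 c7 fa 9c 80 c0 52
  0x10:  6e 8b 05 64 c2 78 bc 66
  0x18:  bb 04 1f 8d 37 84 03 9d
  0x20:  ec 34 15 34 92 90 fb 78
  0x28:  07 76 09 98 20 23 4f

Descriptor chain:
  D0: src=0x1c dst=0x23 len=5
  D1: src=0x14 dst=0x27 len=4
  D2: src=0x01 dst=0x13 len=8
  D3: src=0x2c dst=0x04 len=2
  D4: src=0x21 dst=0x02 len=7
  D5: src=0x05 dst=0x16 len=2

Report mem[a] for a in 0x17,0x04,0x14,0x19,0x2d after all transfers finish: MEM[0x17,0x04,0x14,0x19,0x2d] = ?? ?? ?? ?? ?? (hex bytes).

MEM[0x17,0x04,0x14,0x19,0x2d] = 03 37 57 12 23

[0] 0x1c->0x23 len=5 : 37 84 03 9d ec
[1] 0x14->0x27 len=4 : c2 78 bc 66
[2] 0x01->0x13 len=8 : ad 57 17 50 8c 18 12 d1
[3] 0x2c->0x04 len=2 : 20 23
[4] 0x21->0x02 len=7 : 34 15 37 84 03 9d c2
[5] 0x05->0x16 len=2 : 84 03
query mem[0x17]=0x03, mem[0x04]=0x37, mem[0x14]=0x57, mem[0x19]=0x12, mem[0x2d]=0x23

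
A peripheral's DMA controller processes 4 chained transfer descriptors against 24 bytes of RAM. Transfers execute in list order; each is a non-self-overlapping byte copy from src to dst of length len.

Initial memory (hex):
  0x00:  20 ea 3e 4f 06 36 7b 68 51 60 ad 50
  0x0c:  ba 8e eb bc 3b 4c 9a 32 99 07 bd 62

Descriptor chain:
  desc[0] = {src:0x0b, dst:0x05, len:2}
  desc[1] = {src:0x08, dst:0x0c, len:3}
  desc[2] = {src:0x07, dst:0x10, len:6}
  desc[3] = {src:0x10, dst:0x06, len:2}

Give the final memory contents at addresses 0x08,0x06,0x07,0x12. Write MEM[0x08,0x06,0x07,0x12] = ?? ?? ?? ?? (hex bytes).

[0] 0x0b->0x05 len=2 : 50 ba
[1] 0x08->0x0c len=3 : 51 60 ad
[2] 0x07->0x10 len=6 : 68 51 60 ad 50 51
[3] 0x10->0x06 len=2 : 68 51
query mem[0x08]=0x51, mem[0x06]=0x68, mem[0x07]=0x51, mem[0x12]=0x60

MEM[0x08,0x06,0x07,0x12] = 51 68 51 60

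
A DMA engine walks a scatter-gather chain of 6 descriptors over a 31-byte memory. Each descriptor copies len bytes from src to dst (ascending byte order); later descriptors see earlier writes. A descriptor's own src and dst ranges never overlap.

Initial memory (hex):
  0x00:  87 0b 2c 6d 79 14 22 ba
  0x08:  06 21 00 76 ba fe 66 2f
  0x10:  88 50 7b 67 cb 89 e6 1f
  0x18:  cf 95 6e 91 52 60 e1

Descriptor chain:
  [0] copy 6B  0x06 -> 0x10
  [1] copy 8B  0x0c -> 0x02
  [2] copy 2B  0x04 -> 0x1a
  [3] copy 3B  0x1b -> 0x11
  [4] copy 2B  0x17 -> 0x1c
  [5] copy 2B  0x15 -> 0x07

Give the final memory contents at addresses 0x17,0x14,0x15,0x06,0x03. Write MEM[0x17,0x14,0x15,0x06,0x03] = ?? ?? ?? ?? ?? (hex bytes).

MEM[0x17,0x14,0x15,0x06,0x03] = 1f 00 76 22 fe

[0] 0x06->0x10 len=6 : 22 ba 06 21 00 76
[1] 0x0c->0x02 len=8 : ba fe 66 2f 22 ba 06 21
[2] 0x04->0x1a len=2 : 66 2f
[3] 0x1b->0x11 len=3 : 2f 52 60
[4] 0x17->0x1c len=2 : 1f cf
[5] 0x15->0x07 len=2 : 76 e6
query mem[0x17]=0x1f, mem[0x14]=0x00, mem[0x15]=0x76, mem[0x06]=0x22, mem[0x03]=0xfe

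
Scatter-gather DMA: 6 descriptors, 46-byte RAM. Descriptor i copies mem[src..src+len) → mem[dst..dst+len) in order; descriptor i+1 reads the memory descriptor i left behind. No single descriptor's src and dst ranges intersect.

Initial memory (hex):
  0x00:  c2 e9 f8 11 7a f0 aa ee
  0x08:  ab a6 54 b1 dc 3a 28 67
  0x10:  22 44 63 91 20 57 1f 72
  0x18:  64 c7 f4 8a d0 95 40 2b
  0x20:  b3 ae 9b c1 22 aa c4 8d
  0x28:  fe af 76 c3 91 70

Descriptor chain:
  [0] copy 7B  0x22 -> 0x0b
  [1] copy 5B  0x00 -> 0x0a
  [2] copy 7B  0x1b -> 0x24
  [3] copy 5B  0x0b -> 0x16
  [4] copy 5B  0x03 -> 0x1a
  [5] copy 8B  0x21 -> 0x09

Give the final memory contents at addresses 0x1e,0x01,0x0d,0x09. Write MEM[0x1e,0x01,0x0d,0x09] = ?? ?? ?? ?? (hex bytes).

MEM[0x1e,0x01,0x0d,0x09] = ee e9 d0 ae

D0: mem[0x0b..0x11] <- [9b c1 22 aa c4 8d fe]
D1: mem[0x0a..0x0e] <- [c2 e9 f8 11 7a]
D2: mem[0x24..0x2a] <- [8a d0 95 40 2b b3 ae]
D3: mem[0x16..0x1a] <- [e9 f8 11 7a c4]
D4: mem[0x1a..0x1e] <- [11 7a f0 aa ee]
D5: mem[0x09..0x10] <- [ae 9b c1 8a d0 95 40 2b]
query mem[0x1e]=0xee, mem[0x01]=0xe9, mem[0x0d]=0xd0, mem[0x09]=0xae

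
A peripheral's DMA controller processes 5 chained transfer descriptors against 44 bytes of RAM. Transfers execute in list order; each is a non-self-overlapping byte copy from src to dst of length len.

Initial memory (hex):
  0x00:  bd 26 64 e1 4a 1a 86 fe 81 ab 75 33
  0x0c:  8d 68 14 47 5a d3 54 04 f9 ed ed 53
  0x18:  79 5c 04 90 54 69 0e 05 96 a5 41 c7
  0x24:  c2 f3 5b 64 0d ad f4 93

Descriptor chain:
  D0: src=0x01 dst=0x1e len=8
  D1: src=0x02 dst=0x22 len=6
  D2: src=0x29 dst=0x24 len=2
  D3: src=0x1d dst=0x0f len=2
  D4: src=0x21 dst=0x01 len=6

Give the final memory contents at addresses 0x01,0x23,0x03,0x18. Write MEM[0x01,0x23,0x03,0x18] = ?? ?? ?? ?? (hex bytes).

MEM[0x01,0x23,0x03,0x18] = 4a e1 e1 79

  after D0: wrote 8B at 0x1e = 2664e14a1a86fe81
  after D1: wrote 6B at 0x22 = 64e14a1a86fe
  after D2: wrote 2B at 0x24 = adf4
  after D3: wrote 2B at 0x0f = 6926
  after D4: wrote 6B at 0x01 = 4a64e1adf486
query mem[0x01]=0x4a, mem[0x23]=0xe1, mem[0x03]=0xe1, mem[0x18]=0x79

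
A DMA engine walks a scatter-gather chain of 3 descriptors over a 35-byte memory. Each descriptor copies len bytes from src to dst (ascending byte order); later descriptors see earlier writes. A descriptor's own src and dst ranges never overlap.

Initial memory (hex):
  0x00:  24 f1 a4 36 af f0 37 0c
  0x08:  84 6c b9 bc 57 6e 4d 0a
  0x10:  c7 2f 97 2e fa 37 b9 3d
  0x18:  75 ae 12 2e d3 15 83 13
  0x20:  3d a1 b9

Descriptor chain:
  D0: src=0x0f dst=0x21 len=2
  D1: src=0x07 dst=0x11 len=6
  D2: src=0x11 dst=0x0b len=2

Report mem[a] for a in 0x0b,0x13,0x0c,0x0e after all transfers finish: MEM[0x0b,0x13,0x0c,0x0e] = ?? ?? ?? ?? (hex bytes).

[0] 0x0f->0x21 len=2 : 0a c7
[1] 0x07->0x11 len=6 : 0c 84 6c b9 bc 57
[2] 0x11->0x0b len=2 : 0c 84
query mem[0x0b]=0x0c, mem[0x13]=0x6c, mem[0x0c]=0x84, mem[0x0e]=0x4d

MEM[0x0b,0x13,0x0c,0x0e] = 0c 6c 84 4d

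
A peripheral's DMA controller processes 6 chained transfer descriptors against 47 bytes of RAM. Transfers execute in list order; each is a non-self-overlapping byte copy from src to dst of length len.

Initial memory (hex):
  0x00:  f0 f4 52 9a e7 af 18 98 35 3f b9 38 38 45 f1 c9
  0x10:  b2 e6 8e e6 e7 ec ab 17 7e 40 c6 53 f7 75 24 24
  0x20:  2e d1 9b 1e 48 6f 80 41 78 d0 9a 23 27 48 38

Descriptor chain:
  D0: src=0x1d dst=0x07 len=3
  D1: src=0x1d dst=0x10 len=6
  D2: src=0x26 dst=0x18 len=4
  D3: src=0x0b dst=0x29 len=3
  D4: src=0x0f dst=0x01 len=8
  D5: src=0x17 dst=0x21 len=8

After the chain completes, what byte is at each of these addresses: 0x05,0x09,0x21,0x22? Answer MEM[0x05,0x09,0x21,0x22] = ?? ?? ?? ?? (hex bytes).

MEM[0x05,0x09,0x21,0x22] = 2e 24 17 80

[0] 0x1d->0x07 len=3 : 75 24 24
[1] 0x1d->0x10 len=6 : 75 24 24 2e d1 9b
[2] 0x26->0x18 len=4 : 80 41 78 d0
[3] 0x0b->0x29 len=3 : 38 38 45
[4] 0x0f->0x01 len=8 : c9 75 24 24 2e d1 9b ab
[5] 0x17->0x21 len=8 : 17 80 41 78 d0 f7 75 24
query mem[0x05]=0x2e, mem[0x09]=0x24, mem[0x21]=0x17, mem[0x22]=0x80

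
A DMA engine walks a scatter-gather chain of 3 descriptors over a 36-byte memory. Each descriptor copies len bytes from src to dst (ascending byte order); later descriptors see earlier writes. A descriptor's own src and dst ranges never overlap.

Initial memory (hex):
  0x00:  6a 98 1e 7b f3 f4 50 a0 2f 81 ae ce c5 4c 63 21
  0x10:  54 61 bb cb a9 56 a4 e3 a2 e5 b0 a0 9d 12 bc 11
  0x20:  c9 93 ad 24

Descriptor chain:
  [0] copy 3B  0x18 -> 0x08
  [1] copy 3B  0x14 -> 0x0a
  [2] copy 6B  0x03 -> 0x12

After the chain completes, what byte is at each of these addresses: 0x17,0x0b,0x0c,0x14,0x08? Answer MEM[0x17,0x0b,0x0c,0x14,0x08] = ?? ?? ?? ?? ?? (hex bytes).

MEM[0x17,0x0b,0x0c,0x14,0x08] = a2 56 a4 f4 a2

D0: mem[0x08..0x0a] <- [a2 e5 b0]
D1: mem[0x0a..0x0c] <- [a9 56 a4]
D2: mem[0x12..0x17] <- [7b f3 f4 50 a0 a2]
query mem[0x17]=0xa2, mem[0x0b]=0x56, mem[0x0c]=0xa4, mem[0x14]=0xf4, mem[0x08]=0xa2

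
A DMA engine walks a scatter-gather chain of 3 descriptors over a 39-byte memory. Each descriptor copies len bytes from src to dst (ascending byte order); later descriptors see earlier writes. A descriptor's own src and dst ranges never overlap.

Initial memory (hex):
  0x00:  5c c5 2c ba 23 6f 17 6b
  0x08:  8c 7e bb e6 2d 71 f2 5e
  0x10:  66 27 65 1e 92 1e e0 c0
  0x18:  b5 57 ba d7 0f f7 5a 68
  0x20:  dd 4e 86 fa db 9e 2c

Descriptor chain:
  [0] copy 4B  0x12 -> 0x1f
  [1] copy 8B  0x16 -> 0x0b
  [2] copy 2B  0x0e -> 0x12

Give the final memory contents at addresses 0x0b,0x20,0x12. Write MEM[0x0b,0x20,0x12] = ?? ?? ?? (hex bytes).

  after D0: wrote 4B at 0x1f = 651e921e
  after D1: wrote 8B at 0x0b = e0c0b557bad70ff7
  after D2: wrote 2B at 0x12 = 57ba
query mem[0x0b]=0xe0, mem[0x20]=0x1e, mem[0x12]=0x57

MEM[0x0b,0x20,0x12] = e0 1e 57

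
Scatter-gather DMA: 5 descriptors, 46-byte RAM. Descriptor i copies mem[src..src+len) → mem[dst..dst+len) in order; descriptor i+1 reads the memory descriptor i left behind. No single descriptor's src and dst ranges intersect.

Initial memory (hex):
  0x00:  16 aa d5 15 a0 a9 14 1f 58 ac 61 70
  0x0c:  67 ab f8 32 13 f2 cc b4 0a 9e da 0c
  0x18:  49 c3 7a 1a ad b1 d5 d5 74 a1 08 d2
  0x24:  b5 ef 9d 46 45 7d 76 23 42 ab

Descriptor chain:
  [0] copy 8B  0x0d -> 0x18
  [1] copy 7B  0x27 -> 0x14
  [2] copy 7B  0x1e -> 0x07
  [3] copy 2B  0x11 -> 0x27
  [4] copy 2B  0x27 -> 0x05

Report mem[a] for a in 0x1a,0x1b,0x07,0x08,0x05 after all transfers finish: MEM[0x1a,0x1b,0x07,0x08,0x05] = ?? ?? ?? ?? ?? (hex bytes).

MEM[0x1a,0x1b,0x07,0x08,0x05] = ab 13 b4 0a f2

  after D0: wrote 8B at 0x18 = abf83213f2ccb40a
  after D1: wrote 7B at 0x14 = 46457d762342ab
  after D2: wrote 7B at 0x07 = b40a74a108d2b5
  after D3: wrote 2B at 0x27 = f2cc
  after D4: wrote 2B at 0x05 = f2cc
query mem[0x1a]=0xab, mem[0x1b]=0x13, mem[0x07]=0xb4, mem[0x08]=0x0a, mem[0x05]=0xf2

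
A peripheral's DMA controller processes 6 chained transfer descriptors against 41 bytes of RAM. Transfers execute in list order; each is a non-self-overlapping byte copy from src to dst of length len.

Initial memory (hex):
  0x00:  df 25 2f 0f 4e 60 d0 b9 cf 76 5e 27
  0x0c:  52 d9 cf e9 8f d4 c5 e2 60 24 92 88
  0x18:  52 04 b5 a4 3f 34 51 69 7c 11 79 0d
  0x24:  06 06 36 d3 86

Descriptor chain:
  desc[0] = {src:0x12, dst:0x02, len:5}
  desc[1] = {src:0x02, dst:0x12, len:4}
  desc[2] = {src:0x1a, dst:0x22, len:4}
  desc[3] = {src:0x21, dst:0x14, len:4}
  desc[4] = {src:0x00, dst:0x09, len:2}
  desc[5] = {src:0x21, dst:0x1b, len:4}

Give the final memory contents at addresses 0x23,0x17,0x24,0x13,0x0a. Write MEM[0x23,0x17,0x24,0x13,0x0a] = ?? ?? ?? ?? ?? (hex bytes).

MEM[0x23,0x17,0x24,0x13,0x0a] = a4 3f 3f e2 25

#0 dst[0x02+5] := {0xc5,0xe2,0x60,0x24,0x92}
#1 dst[0x12+4] := {0xc5,0xe2,0x60,0x24}
#2 dst[0x22+4] := {0xb5,0xa4,0x3f,0x34}
#3 dst[0x14+4] := {0x11,0xb5,0xa4,0x3f}
#4 dst[0x09+2] := {0xdf,0x25}
#5 dst[0x1b+4] := {0x11,0xb5,0xa4,0x3f}
query mem[0x23]=0xa4, mem[0x17]=0x3f, mem[0x24]=0x3f, mem[0x13]=0xe2, mem[0x0a]=0x25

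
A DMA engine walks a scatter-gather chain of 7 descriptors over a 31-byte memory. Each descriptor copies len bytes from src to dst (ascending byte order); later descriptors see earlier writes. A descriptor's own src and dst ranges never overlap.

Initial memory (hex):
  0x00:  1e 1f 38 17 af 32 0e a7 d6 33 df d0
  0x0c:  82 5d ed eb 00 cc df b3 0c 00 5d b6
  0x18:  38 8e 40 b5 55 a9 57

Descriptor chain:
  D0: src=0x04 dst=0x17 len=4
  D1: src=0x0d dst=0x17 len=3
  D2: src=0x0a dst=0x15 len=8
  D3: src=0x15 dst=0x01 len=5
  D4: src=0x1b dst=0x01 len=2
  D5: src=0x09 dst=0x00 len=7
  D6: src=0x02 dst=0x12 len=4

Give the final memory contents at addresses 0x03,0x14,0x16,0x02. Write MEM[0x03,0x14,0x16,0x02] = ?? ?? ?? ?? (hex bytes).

MEM[0x03,0x14,0x16,0x02] = 82 5d d0 d0

D0: mem[0x17..0x1a] <- [af 32 0e a7]
D1: mem[0x17..0x19] <- [5d ed eb]
D2: mem[0x15..0x1c] <- [df d0 82 5d ed eb 00 cc]
D3: mem[0x01..0x05] <- [df d0 82 5d ed]
D4: mem[0x01..0x02] <- [00 cc]
D5: mem[0x00..0x06] <- [33 df d0 82 5d ed eb]
D6: mem[0x12..0x15] <- [d0 82 5d ed]
query mem[0x03]=0x82, mem[0x14]=0x5d, mem[0x16]=0xd0, mem[0x02]=0xd0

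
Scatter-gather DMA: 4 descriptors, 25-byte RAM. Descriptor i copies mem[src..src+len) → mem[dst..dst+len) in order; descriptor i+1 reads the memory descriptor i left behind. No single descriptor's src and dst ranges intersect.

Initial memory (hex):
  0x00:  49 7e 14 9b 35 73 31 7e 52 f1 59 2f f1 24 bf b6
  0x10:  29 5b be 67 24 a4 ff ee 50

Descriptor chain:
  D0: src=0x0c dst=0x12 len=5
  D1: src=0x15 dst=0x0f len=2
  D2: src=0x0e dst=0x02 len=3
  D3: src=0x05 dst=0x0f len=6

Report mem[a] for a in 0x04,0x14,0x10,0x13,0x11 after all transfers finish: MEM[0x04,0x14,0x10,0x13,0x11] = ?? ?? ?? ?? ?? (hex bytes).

MEM[0x04,0x14,0x10,0x13,0x11] = 29 59 31 f1 7e

D0: mem[0x12..0x16] <- [f1 24 bf b6 29]
D1: mem[0x0f..0x10] <- [b6 29]
D2: mem[0x02..0x04] <- [bf b6 29]
D3: mem[0x0f..0x14] <- [73 31 7e 52 f1 59]
query mem[0x04]=0x29, mem[0x14]=0x59, mem[0x10]=0x31, mem[0x13]=0xf1, mem[0x11]=0x7e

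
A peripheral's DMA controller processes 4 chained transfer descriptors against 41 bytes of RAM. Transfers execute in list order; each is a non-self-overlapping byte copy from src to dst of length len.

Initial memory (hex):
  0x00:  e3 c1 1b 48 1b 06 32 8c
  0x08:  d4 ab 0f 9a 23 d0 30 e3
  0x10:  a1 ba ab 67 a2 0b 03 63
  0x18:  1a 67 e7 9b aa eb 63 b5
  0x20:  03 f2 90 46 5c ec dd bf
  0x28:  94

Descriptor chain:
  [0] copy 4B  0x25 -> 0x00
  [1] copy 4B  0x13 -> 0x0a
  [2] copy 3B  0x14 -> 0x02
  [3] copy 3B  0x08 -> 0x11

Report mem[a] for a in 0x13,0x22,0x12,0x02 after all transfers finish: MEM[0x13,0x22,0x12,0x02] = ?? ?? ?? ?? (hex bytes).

MEM[0x13,0x22,0x12,0x02] = 67 90 ab a2

  after D0: wrote 4B at 0x00 = ecddbf94
  after D1: wrote 4B at 0x0a = 67a20b03
  after D2: wrote 3B at 0x02 = a20b03
  after D3: wrote 3B at 0x11 = d4ab67
query mem[0x13]=0x67, mem[0x22]=0x90, mem[0x12]=0xab, mem[0x02]=0xa2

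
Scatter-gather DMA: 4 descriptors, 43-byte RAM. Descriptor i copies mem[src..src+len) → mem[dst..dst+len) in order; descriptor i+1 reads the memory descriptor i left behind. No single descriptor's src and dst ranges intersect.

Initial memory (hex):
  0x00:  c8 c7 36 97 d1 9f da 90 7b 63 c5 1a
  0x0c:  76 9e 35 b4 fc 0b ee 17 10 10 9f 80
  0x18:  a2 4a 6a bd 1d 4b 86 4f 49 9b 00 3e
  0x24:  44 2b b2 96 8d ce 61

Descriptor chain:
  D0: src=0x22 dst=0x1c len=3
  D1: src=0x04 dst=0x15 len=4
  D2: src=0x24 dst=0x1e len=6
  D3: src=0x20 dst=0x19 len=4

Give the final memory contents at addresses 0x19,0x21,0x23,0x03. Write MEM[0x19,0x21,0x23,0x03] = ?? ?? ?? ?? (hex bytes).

MEM[0x19,0x21,0x23,0x03] = b2 96 ce 97

[0] 0x22->0x1c len=3 : 00 3e 44
[1] 0x04->0x15 len=4 : d1 9f da 90
[2] 0x24->0x1e len=6 : 44 2b b2 96 8d ce
[3] 0x20->0x19 len=4 : b2 96 8d ce
query mem[0x19]=0xb2, mem[0x21]=0x96, mem[0x23]=0xce, mem[0x03]=0x97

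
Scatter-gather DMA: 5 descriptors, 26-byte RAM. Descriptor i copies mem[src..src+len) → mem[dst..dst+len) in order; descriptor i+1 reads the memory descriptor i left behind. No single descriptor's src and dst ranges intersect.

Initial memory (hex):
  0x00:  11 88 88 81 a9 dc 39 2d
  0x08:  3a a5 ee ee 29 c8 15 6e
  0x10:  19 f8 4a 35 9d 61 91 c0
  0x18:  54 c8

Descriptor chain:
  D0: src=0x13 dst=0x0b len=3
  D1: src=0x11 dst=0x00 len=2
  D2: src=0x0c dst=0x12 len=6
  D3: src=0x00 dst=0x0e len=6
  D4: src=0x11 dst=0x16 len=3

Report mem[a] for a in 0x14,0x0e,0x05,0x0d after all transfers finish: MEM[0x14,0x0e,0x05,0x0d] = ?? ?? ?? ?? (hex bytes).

MEM[0x14,0x0e,0x05,0x0d] = 15 f8 dc 61

  after D0: wrote 3B at 0x0b = 359d61
  after D1: wrote 2B at 0x00 = f84a
  after D2: wrote 6B at 0x12 = 9d61156e19f8
  after D3: wrote 6B at 0x0e = f84a8881a9dc
  after D4: wrote 3B at 0x16 = 81a9dc
query mem[0x14]=0x15, mem[0x0e]=0xf8, mem[0x05]=0xdc, mem[0x0d]=0x61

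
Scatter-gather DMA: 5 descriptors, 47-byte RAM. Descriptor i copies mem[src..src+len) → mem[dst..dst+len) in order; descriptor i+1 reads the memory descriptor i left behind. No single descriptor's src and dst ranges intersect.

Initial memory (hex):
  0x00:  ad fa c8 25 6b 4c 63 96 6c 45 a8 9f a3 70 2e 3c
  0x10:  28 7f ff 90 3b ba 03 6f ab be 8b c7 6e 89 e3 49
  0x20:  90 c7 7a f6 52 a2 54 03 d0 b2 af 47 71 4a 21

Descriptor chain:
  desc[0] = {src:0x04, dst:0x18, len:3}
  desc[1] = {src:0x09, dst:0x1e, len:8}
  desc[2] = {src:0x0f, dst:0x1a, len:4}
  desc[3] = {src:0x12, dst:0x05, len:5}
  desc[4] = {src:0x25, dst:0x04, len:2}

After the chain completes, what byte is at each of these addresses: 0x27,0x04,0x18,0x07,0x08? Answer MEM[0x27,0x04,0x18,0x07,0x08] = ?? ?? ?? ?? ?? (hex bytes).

#0 dst[0x18+3] := {0x6b,0x4c,0x63}
#1 dst[0x1e+8] := {0x45,0xa8,0x9f,0xa3,0x70,0x2e,0x3c,0x28}
#2 dst[0x1a+4] := {0x3c,0x28,0x7f,0xff}
#3 dst[0x05+5] := {0xff,0x90,0x3b,0xba,0x03}
#4 dst[0x04+2] := {0x28,0x54}
query mem[0x27]=0x03, mem[0x04]=0x28, mem[0x18]=0x6b, mem[0x07]=0x3b, mem[0x08]=0xba

MEM[0x27,0x04,0x18,0x07,0x08] = 03 28 6b 3b ba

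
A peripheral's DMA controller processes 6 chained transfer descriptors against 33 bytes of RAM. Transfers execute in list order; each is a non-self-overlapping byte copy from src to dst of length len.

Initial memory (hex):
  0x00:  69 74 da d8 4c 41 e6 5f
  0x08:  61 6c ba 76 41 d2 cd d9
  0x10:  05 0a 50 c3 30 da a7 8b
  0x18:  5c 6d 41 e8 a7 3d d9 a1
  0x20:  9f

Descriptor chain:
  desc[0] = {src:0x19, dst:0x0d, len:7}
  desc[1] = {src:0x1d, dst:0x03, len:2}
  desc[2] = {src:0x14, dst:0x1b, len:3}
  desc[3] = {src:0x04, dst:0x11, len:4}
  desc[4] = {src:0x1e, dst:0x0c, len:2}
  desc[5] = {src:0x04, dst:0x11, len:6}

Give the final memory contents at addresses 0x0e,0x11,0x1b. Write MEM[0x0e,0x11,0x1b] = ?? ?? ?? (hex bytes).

MEM[0x0e,0x11,0x1b] = 41 d9 30

[0] 0x19->0x0d len=7 : 6d 41 e8 a7 3d d9 a1
[1] 0x1d->0x03 len=2 : 3d d9
[2] 0x14->0x1b len=3 : 30 da a7
[3] 0x04->0x11 len=4 : d9 41 e6 5f
[4] 0x1e->0x0c len=2 : d9 a1
[5] 0x04->0x11 len=6 : d9 41 e6 5f 61 6c
query mem[0x0e]=0x41, mem[0x11]=0xd9, mem[0x1b]=0x30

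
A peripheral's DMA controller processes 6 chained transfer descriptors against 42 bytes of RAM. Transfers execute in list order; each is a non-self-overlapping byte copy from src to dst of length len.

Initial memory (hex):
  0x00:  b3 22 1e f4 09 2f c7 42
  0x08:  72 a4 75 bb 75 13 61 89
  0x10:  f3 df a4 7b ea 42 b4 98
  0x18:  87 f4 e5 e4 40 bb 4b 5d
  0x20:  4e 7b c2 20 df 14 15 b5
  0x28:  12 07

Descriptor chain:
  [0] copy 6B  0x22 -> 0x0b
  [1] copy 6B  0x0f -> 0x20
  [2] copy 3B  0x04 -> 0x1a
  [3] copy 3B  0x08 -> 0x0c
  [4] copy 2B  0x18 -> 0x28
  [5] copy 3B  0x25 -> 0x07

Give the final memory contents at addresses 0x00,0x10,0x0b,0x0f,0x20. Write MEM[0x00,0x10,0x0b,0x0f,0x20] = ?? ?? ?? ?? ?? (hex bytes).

#0 dst[0x0b+6] := {0xc2,0x20,0xdf,0x14,0x15,0xb5}
#1 dst[0x20+6] := {0x15,0xb5,0xdf,0xa4,0x7b,0xea}
#2 dst[0x1a+3] := {0x09,0x2f,0xc7}
#3 dst[0x0c+3] := {0x72,0xa4,0x75}
#4 dst[0x28+2] := {0x87,0xf4}
#5 dst[0x07+3] := {0xea,0x15,0xb5}
query mem[0x00]=0xb3, mem[0x10]=0xb5, mem[0x0b]=0xc2, mem[0x0f]=0x15, mem[0x20]=0x15

MEM[0x00,0x10,0x0b,0x0f,0x20] = b3 b5 c2 15 15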